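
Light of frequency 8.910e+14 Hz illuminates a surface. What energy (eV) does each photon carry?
3.6849 eV

Using E = hf:

E = hf = (6.626×10⁻³⁴ J·s)(8.910e+14 Hz)
E = 3.6849 eV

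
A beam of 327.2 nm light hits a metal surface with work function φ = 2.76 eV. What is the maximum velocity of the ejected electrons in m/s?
6.0171e+05 m/s

First, find the maximum kinetic energy:
E_photon = hc/λ = 3.7892 eV
KE_max = E_photon - φ = 3.7892 - 2.76 = 1.0292 eV

Convert to Joules: KE_max = 1.0292 × 1.602×10⁻¹⁹ J = 1.6490e-19 J

Then use KE = ½mv² to find velocity:
v = √(2·KE/m) = √(2 × 1.6490e-19 J / 9.109e-31 kg)
v = 6.0171e+05 m/s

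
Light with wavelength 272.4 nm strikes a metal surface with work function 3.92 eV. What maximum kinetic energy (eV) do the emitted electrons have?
0.6315 eV

Using Einstein's photoelectric equation: KE_max = hf - φ = hc/λ - φ

First, calculate the photon energy:
E_photon = hc/λ = (6.626×10⁻³⁴ J·s)(3×10⁸ m/s) / (272.4×10⁻⁹ m)
E_photon = 4.5515 eV

Then, the maximum kinetic energy:
KE_max = E_photon - φ = 4.5515 eV - 3.92 eV = 0.6315 eV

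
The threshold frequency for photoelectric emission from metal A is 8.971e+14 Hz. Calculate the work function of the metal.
3.71 eV

At the threshold frequency, photon energy equals work function:
φ = hf₀

Calculating:
φ = (6.626×10⁻³⁴ J·s)(8.971e+14 Hz)
φ = 3.71 eV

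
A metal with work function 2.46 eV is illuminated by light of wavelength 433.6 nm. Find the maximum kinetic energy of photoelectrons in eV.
0.3994 eV

Using Einstein's photoelectric equation: KE_max = hf - φ = hc/λ - φ

First, calculate the photon energy:
E_photon = hc/λ = (6.626×10⁻³⁴ J·s)(3×10⁸ m/s) / (433.6×10⁻⁹ m)
E_photon = 2.8594 eV

Then, the maximum kinetic energy:
KE_max = E_photon - φ = 2.8594 eV - 2.46 eV = 0.3994 eV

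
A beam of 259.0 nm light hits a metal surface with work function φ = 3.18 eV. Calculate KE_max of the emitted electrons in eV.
1.6070 eV

Using Einstein's photoelectric equation: KE_max = hf - φ = hc/λ - φ

First, calculate the photon energy:
E_photon = hc/λ = (6.626×10⁻³⁴ J·s)(3×10⁸ m/s) / (259.0×10⁻⁹ m)
E_photon = 4.7870 eV

Then, the maximum kinetic energy:
KE_max = E_photon - φ = 4.7870 eV - 3.18 eV = 1.6070 eV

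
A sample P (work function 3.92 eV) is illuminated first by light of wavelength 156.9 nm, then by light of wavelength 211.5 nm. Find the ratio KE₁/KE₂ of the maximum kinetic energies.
2.0504

Using Einstein's equation: KE_max = hc/λ - φ

For λ₁ = 156.9 nm:
E₁ = hc/λ₁ = 7.9021 eV
KE₁ = E₁ - φ = 7.9021 - 3.92 = 3.9821 eV

For λ₂ = 211.5 nm:
E₂ = hc/λ₂ = 5.8621 eV
KE₂ = E₂ - φ = 5.8621 - 3.92 = 1.9421 eV

Ratio: KE₁/KE₂ = 3.9821/1.9421 = 2.0504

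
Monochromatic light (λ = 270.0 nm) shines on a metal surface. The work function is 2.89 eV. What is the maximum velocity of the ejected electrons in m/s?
7.7376e+05 m/s

First, find the maximum kinetic energy:
E_photon = hc/λ = 4.5920 eV
KE_max = E_photon - φ = 4.5920 - 2.89 = 1.7020 eV

Convert to Joules: KE_max = 1.7020 × 1.602×10⁻¹⁹ J = 2.7269e-19 J

Then use KE = ½mv² to find velocity:
v = √(2·KE/m) = √(2 × 2.7269e-19 J / 9.109e-31 kg)
v = 7.7376e+05 m/s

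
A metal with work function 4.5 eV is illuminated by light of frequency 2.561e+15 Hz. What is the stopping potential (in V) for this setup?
6.0914 V

The stopping potential V_s satisfies: eV_s = KE_max

First, find KE_max using Einstein's equation:
E_photon = hf = (6.626×10⁻³⁴ J·s)(2.561e+15 Hz) = 10.5914 eV
KE_max = E_photon - φ = 10.5914 - 4.5 = 6.0914 eV

Since eV_s = KE_max:
V_s = KE_max/e = 6.0914 V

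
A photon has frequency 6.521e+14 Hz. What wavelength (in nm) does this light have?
459.73 nm

Using the wave equation: c = fλ

Solving for wavelength:
λ = c/f = (3×10⁸ m/s) / (6.521e+14 Hz)
λ = 459.73 nm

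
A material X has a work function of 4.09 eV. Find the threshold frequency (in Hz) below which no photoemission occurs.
9.8896e+14 Hz

The threshold frequency is when the photon energy equals the work function:
hf₀ = φ

Solving for f₀:
f₀ = φ/h = (4.09 eV × 1.602×10⁻¹⁹ J/eV) / (6.626×10⁻³⁴ J·s)
f₀ = 9.8896e+14 Hz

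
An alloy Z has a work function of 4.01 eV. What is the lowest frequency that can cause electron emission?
9.6961e+14 Hz

The threshold frequency is when the photon energy equals the work function:
hf₀ = φ

Solving for f₀:
f₀ = φ/h = (4.01 eV × 1.602×10⁻¹⁹ J/eV) / (6.626×10⁻³⁴ J·s)
f₀ = 9.6961e+14 Hz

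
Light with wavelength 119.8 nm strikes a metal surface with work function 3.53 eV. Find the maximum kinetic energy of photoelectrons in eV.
6.8193 eV

Using Einstein's photoelectric equation: KE_max = hf - φ = hc/λ - φ

First, calculate the photon energy:
E_photon = hc/λ = (6.626×10⁻³⁴ J·s)(3×10⁸ m/s) / (119.8×10⁻⁹ m)
E_photon = 10.3493 eV

Then, the maximum kinetic energy:
KE_max = E_photon - φ = 10.3493 eV - 3.53 eV = 6.8193 eV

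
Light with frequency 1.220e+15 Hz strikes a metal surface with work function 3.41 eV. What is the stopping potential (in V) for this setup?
1.6355 V

The stopping potential V_s satisfies: eV_s = KE_max

First, find KE_max using Einstein's equation:
E_photon = hf = (6.626×10⁻³⁴ J·s)(1.220e+15 Hz) = 5.0455 eV
KE_max = E_photon - φ = 5.0455 - 3.41 = 1.6355 eV

Since eV_s = KE_max:
V_s = KE_max/e = 1.6355 V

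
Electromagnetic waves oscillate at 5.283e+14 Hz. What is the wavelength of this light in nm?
567.47 nm

Using the wave equation: c = fλ

Solving for wavelength:
λ = c/f = (3×10⁸ m/s) / (5.283e+14 Hz)
λ = 567.47 nm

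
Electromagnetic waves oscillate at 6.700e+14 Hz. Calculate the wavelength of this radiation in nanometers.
447.45 nm

Using the wave equation: c = fλ

Solving for wavelength:
λ = c/f = (3×10⁸ m/s) / (6.700e+14 Hz)
λ = 447.45 nm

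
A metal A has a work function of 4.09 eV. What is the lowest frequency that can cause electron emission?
9.8896e+14 Hz

The threshold frequency is when the photon energy equals the work function:
hf₀ = φ

Solving for f₀:
f₀ = φ/h = (4.09 eV × 1.602×10⁻¹⁹ J/eV) / (6.626×10⁻³⁴ J·s)
f₀ = 9.8896e+14 Hz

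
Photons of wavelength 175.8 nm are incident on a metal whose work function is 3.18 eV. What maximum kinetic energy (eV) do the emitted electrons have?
3.8726 eV

Using Einstein's photoelectric equation: KE_max = hf - φ = hc/λ - φ

First, calculate the photon energy:
E_photon = hc/λ = (6.626×10⁻³⁴ J·s)(3×10⁸ m/s) / (175.8×10⁻⁹ m)
E_photon = 7.0526 eV

Then, the maximum kinetic energy:
KE_max = E_photon - φ = 7.0526 eV - 3.18 eV = 3.8726 eV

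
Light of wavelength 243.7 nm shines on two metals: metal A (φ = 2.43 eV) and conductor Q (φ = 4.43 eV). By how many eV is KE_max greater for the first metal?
2.0000 eV

Using KE_max = hc/λ - φ for each metal:

Photon energy: E = hc/λ = 5.0876 eV

For metal A (φ₁ = 2.43 eV):
KE₁ = E - φ₁ = 5.0876 - 2.43 = 2.6576 eV

For conductor Q (φ₂ = 4.43 eV):
KE₂ = E - φ₂ = 5.0876 - 4.43 = 0.6576 eV

Difference:
ΔKE = KE₁ - KE₂ = 2.6576 - 0.6576 = 2.0000 eV

Note: The difference equals the difference in work functions: 4.43 - 2.43 = 2.00 eV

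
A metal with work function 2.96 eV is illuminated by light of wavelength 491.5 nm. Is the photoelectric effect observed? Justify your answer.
No

For photoemission, the photon energy must exceed the work function.

Photon energy: E = hc/λ = 2.5226 eV
Work function: φ = 2.96 eV

Since E_photon (2.5226 eV) < φ (2.96 eV), photoemission will NOT occur.
The threshold wavelength is λ₀ = hc/φ = 418.9 nm.
Since 491.5 nm > 418.9 nm, the photons lack sufficient energy.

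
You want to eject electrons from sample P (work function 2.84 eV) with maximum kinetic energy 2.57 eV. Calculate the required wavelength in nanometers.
229.18 nm

From Einstein's equation: KE_max = hc/λ - φ

Rearranging for λ:
hc/λ = KE_max + φ
λ = hc/(KE_max + φ)

Required photon energy:
E_photon = KE_max + φ = 2.57 + 2.84 = 5.41 eV

Required wavelength:
λ = hc/E_photon = (6.626×10⁻³⁴)(3×10⁸) / (5.41 × 1.602×10⁻¹⁹)
λ = 229.18 nm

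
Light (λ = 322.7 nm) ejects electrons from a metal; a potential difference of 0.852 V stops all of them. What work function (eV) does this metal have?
2.99 eV

The stopping potential gives the maximum kinetic energy: KE_max = eV_s = 0.852 eV

From Einstein's photoelectric equation: KE_max = hc/λ - φ
Rearranging: φ = hc/λ - KE_max

Calculate photon energy:
E_photon = hc/λ = (6.626×10⁻³⁴ J·s)(3×10⁸ m/s) / (322.7×10⁻⁹ m) = 3.8421 eV

Therefore:
φ = 3.8421 - 0.852 = 2.99 eV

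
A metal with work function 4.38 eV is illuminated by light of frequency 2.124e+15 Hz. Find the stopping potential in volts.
4.4042 V

The stopping potential V_s satisfies: eV_s = KE_max

First, find KE_max using Einstein's equation:
E_photon = hf = (6.626×10⁻³⁴ J·s)(2.124e+15 Hz) = 8.7842 eV
KE_max = E_photon - φ = 8.7842 - 4.38 = 4.4042 eV

Since eV_s = KE_max:
V_s = KE_max/e = 4.4042 V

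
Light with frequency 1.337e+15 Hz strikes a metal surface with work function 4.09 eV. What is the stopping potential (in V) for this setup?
1.4394 V

The stopping potential V_s satisfies: eV_s = KE_max

First, find KE_max using Einstein's equation:
E_photon = hf = (6.626×10⁻³⁴ J·s)(1.337e+15 Hz) = 5.5294 eV
KE_max = E_photon - φ = 5.5294 - 4.09 = 1.4394 eV

Since eV_s = KE_max:
V_s = KE_max/e = 1.4394 V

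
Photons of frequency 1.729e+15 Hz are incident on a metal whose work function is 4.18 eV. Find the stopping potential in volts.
2.9706 V

The stopping potential V_s satisfies: eV_s = KE_max

First, find KE_max using Einstein's equation:
E_photon = hf = (6.626×10⁻³⁴ J·s)(1.729e+15 Hz) = 7.1506 eV
KE_max = E_photon - φ = 7.1506 - 4.18 = 2.9706 eV

Since eV_s = KE_max:
V_s = KE_max/e = 2.9706 V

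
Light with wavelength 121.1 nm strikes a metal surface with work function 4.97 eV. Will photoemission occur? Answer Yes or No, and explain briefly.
Yes

For photoemission, the photon energy must exceed the work function.

Photon energy: E = hc/λ = 10.2382 eV
Work function: φ = 4.97 eV

Since E_photon (10.2382 eV) > φ (4.97 eV), photoemission WILL occur.
The threshold wavelength is λ₀ = hc/φ = 249.5 nm.
Since 121.1 nm < 249.5 nm, the light has sufficient energy.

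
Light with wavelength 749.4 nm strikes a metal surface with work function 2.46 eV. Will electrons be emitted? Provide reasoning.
No

For photoemission, the photon energy must exceed the work function.

Photon energy: E = hc/λ = 1.6544 eV
Work function: φ = 2.46 eV

Since E_photon (1.6544 eV) < φ (2.46 eV), photoemission will NOT occur.
The threshold wavelength is λ₀ = hc/φ = 504.0 nm.
Since 749.4 nm > 504.0 nm, the photons lack sufficient energy.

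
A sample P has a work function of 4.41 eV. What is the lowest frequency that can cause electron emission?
1.0663e+15 Hz

The threshold frequency is when the photon energy equals the work function:
hf₀ = φ

Solving for f₀:
f₀ = φ/h = (4.41 eV × 1.602×10⁻¹⁹ J/eV) / (6.626×10⁻³⁴ J·s)
f₀ = 1.0663e+15 Hz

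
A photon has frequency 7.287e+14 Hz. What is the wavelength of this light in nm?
411.41 nm

Using the wave equation: c = fλ

Solving for wavelength:
λ = c/f = (3×10⁸ m/s) / (7.287e+14 Hz)
λ = 411.41 nm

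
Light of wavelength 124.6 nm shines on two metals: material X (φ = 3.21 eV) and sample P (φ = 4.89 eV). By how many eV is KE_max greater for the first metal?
1.6800 eV

Using KE_max = hc/λ - φ for each metal:

Photon energy: E = hc/λ = 9.9506 eV

For material X (φ₁ = 3.21 eV):
KE₁ = E - φ₁ = 9.9506 - 3.21 = 6.7406 eV

For sample P (φ₂ = 4.89 eV):
KE₂ = E - φ₂ = 9.9506 - 4.89 = 5.0606 eV

Difference:
ΔKE = KE₁ - KE₂ = 6.7406 - 5.0606 = 1.6800 eV

Note: The difference equals the difference in work functions: 4.89 - 3.21 = 1.68 eV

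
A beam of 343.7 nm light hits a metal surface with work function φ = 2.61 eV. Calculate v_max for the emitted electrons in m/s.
5.9231e+05 m/s

First, find the maximum kinetic energy:
E_photon = hc/λ = 3.6073 eV
KE_max = E_photon - φ = 3.6073 - 2.61 = 0.9973 eV

Convert to Joules: KE_max = 0.9973 × 1.602×10⁻¹⁹ J = 1.5979e-19 J

Then use KE = ½mv² to find velocity:
v = √(2·KE/m) = √(2 × 1.5979e-19 J / 9.109e-31 kg)
v = 5.9231e+05 m/s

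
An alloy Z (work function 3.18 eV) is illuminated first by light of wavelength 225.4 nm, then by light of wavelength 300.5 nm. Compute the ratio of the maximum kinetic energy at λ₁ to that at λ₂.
2.4533

Using Einstein's equation: KE_max = hc/λ - φ

For λ₁ = 225.4 nm:
E₁ = hc/λ₁ = 5.5006 eV
KE₁ = E₁ - φ = 5.5006 - 3.18 = 2.3206 eV

For λ₂ = 300.5 nm:
E₂ = hc/λ₂ = 4.1259 eV
KE₂ = E₂ - φ = 4.1259 - 3.18 = 0.9459 eV

Ratio: KE₁/KE₂ = 2.3206/0.9459 = 2.4533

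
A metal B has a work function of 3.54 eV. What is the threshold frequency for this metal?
8.5597e+14 Hz

The threshold frequency is when the photon energy equals the work function:
hf₀ = φ

Solving for f₀:
f₀ = φ/h = (3.54 eV × 1.602×10⁻¹⁹ J/eV) / (6.626×10⁻³⁴ J·s)
f₀ = 8.5597e+14 Hz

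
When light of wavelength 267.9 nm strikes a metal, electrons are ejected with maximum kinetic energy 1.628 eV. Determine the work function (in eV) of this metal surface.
3.00 eV

From Einstein's photoelectric equation: KE_max = hf - φ = hc/λ - φ

Rearranging for φ:
φ = hc/λ - KE_max

Calculate photon energy:
E_photon = hc/λ = 4.6280 eV

Therefore:
φ = 4.6280 - 1.628 = 3.00 eV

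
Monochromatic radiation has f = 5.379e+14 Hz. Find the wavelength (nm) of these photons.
557.34 nm

Using the wave equation: c = fλ

Solving for wavelength:
λ = c/f = (3×10⁸ m/s) / (5.379e+14 Hz)
λ = 557.34 nm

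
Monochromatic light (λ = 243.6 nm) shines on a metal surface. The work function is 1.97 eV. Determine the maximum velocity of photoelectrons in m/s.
1.0476e+06 m/s

First, find the maximum kinetic energy:
E_photon = hc/λ = 5.0897 eV
KE_max = E_photon - φ = 5.0897 - 1.97 = 3.1197 eV

Convert to Joules: KE_max = 3.1197 × 1.602×10⁻¹⁹ J = 4.9983e-19 J

Then use KE = ½mv² to find velocity:
v = √(2·KE/m) = √(2 × 4.9983e-19 J / 9.109e-31 kg)
v = 1.0476e+06 m/s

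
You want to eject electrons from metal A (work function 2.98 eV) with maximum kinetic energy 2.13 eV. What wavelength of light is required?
242.63 nm

From Einstein's equation: KE_max = hc/λ - φ

Rearranging for λ:
hc/λ = KE_max + φ
λ = hc/(KE_max + φ)

Required photon energy:
E_photon = KE_max + φ = 2.13 + 2.98 = 5.11 eV

Required wavelength:
λ = hc/E_photon = (6.626×10⁻³⁴)(3×10⁸) / (5.11 × 1.602×10⁻¹⁹)
λ = 242.63 nm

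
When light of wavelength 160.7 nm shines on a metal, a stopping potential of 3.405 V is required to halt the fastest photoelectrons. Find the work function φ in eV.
4.31 eV

The stopping potential gives the maximum kinetic energy: KE_max = eV_s = 3.405 eV

From Einstein's photoelectric equation: KE_max = hc/λ - φ
Rearranging: φ = hc/λ - KE_max

Calculate photon energy:
E_photon = hc/λ = (6.626×10⁻³⁴ J·s)(3×10⁸ m/s) / (160.7×10⁻⁹ m) = 7.7153 eV

Therefore:
φ = 7.7153 - 3.405 = 4.31 eV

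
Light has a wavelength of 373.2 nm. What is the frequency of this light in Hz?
8.0330e+14 Hz

Using the wave equation: c = fλ

Solving for frequency:
f = c/λ = (3×10⁸ m/s) / (373.2×10⁻⁹ m)
f = 8.0330e+14 Hz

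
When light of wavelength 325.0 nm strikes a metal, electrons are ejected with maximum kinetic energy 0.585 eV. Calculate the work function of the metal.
3.23 eV

From Einstein's photoelectric equation: KE_max = hf - φ = hc/λ - φ

Rearranging for φ:
φ = hc/λ - KE_max

Calculate photon energy:
E_photon = hc/λ = 3.8149 eV

Therefore:
φ = 3.8149 - 0.585 = 3.23 eV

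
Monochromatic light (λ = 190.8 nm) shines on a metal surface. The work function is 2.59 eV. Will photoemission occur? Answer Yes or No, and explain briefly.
Yes

For photoemission, the photon energy must exceed the work function.

Photon energy: E = hc/λ = 6.4981 eV
Work function: φ = 2.59 eV

Since E_photon (6.4981 eV) > φ (2.59 eV), photoemission WILL occur.
The threshold wavelength is λ₀ = hc/φ = 478.7 nm.
Since 190.8 nm < 478.7 nm, the light has sufficient energy.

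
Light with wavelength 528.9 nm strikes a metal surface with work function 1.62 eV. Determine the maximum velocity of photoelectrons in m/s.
5.0472e+05 m/s

First, find the maximum kinetic energy:
E_photon = hc/λ = 2.3442 eV
KE_max = E_photon - φ = 2.3442 - 1.62 = 0.7242 eV

Convert to Joules: KE_max = 0.7242 × 1.602×10⁻¹⁹ J = 1.1603e-19 J

Then use KE = ½mv² to find velocity:
v = √(2·KE/m) = √(2 × 1.1603e-19 J / 9.109e-31 kg)
v = 5.0472e+05 m/s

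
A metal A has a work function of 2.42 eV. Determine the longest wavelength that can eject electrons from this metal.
512.33 nm

The threshold wavelength is when the photon energy equals the work function:
hc/λ₀ = φ

Solving for λ₀:
λ₀ = hc/φ = (6.626×10⁻³⁴ J·s)(3×10⁸ m/s) / (2.42 eV × 1.602×10⁻¹⁹ J/eV)
λ₀ = 512.33 nm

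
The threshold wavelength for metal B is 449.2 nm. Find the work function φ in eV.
2.76 eV

At the threshold wavelength, photon energy equals work function:
φ = hc/λ₀

Calculating:
φ = (6.626×10⁻³⁴ J·s)(3×10⁸ m/s) / (449.2×10⁻⁹ m)
φ = 2.76 eV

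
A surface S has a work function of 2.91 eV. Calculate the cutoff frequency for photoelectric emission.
7.0363e+14 Hz

The threshold frequency is when the photon energy equals the work function:
hf₀ = φ

Solving for f₀:
f₀ = φ/h = (2.91 eV × 1.602×10⁻¹⁹ J/eV) / (6.626×10⁻³⁴ J·s)
f₀ = 7.0363e+14 Hz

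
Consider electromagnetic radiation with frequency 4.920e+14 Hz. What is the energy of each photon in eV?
2.0347 eV

Using E = hf:

E = hf = (6.626×10⁻³⁴ J·s)(4.920e+14 Hz)
E = 2.0347 eV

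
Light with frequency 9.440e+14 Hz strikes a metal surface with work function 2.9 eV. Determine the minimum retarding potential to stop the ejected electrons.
1.0041 V

The stopping potential V_s satisfies: eV_s = KE_max

First, find KE_max using Einstein's equation:
E_photon = hf = (6.626×10⁻³⁴ J·s)(9.440e+14 Hz) = 3.9041 eV
KE_max = E_photon - φ = 3.9041 - 2.9 = 1.0041 eV

Since eV_s = KE_max:
V_s = KE_max/e = 1.0041 V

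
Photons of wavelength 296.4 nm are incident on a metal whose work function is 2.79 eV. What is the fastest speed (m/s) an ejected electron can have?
7.0001e+05 m/s

First, find the maximum kinetic energy:
E_photon = hc/λ = 4.1830 eV
KE_max = E_photon - φ = 4.1830 - 2.79 = 1.3930 eV

Convert to Joules: KE_max = 1.3930 × 1.602×10⁻¹⁹ J = 2.2318e-19 J

Then use KE = ½mv² to find velocity:
v = √(2·KE/m) = √(2 × 2.2318e-19 J / 9.109e-31 kg)
v = 7.0001e+05 m/s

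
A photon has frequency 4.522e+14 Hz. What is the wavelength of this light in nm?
662.96 nm

Using the wave equation: c = fλ

Solving for wavelength:
λ = c/f = (3×10⁸ m/s) / (4.522e+14 Hz)
λ = 662.96 nm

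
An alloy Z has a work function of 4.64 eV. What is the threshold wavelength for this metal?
267.21 nm

The threshold wavelength is when the photon energy equals the work function:
hc/λ₀ = φ

Solving for λ₀:
λ₀ = hc/φ = (6.626×10⁻³⁴ J·s)(3×10⁸ m/s) / (4.64 eV × 1.602×10⁻¹⁹ J/eV)
λ₀ = 267.21 nm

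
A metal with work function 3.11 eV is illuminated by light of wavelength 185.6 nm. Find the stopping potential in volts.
3.5702 V

The stopping potential V_s satisfies: eV_s = KE_max

First, find KE_max using Einstein's equation:
E_photon = hc/λ = 6.6802 eV
KE_max = E_photon - φ = 6.6802 - 3.11 = 3.5702 eV

Since eV_s = KE_max:
V_s = KE_max/e = 3.5702 V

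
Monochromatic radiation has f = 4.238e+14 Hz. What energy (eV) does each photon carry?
1.7527 eV

Using E = hf:

E = hf = (6.626×10⁻³⁴ J·s)(4.238e+14 Hz)
E = 1.7527 eV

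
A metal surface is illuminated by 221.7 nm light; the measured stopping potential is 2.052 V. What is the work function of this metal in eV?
3.54 eV

The stopping potential gives the maximum kinetic energy: KE_max = eV_s = 2.052 eV

From Einstein's photoelectric equation: KE_max = hc/λ - φ
Rearranging: φ = hc/λ - KE_max

Calculate photon energy:
E_photon = hc/λ = (6.626×10⁻³⁴ J·s)(3×10⁸ m/s) / (221.7×10⁻⁹ m) = 5.5924 eV

Therefore:
φ = 5.5924 - 2.052 = 3.54 eV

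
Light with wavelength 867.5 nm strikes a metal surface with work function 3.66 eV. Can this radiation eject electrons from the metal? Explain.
No

For photoemission, the photon energy must exceed the work function.

Photon energy: E = hc/λ = 1.4292 eV
Work function: φ = 3.66 eV

Since E_photon (1.4292 eV) < φ (3.66 eV), photoemission will NOT occur.
The threshold wavelength is λ₀ = hc/φ = 338.8 nm.
Since 867.5 nm > 338.8 nm, the photons lack sufficient energy.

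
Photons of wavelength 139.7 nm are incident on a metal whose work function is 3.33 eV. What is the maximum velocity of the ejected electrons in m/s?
1.3966e+06 m/s

First, find the maximum kinetic energy:
E_photon = hc/λ = 8.8750 eV
KE_max = E_photon - φ = 8.8750 - 3.33 = 5.5450 eV

Convert to Joules: KE_max = 5.5450 × 1.602×10⁻¹⁹ J = 8.8841e-19 J

Then use KE = ½mv² to find velocity:
v = √(2·KE/m) = √(2 × 8.8841e-19 J / 9.109e-31 kg)
v = 1.3966e+06 m/s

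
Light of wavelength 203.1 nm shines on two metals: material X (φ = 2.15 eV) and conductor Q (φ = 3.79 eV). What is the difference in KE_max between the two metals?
1.6400 eV

Using KE_max = hc/λ - φ for each metal:

Photon energy: E = hc/λ = 6.1046 eV

For material X (φ₁ = 2.15 eV):
KE₁ = E - φ₁ = 6.1046 - 2.15 = 3.9546 eV

For conductor Q (φ₂ = 3.79 eV):
KE₂ = E - φ₂ = 6.1046 - 3.79 = 2.3146 eV

Difference:
ΔKE = KE₁ - KE₂ = 3.9546 - 2.3146 = 1.6400 eV

Note: The difference equals the difference in work functions: 3.79 - 2.15 = 1.64 eV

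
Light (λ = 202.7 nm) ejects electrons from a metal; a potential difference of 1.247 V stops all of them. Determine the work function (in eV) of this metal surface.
4.87 eV

The stopping potential gives the maximum kinetic energy: KE_max = eV_s = 1.247 eV

From Einstein's photoelectric equation: KE_max = hc/λ - φ
Rearranging: φ = hc/λ - KE_max

Calculate photon energy:
E_photon = hc/λ = (6.626×10⁻³⁴ J·s)(3×10⁸ m/s) / (202.7×10⁻⁹ m) = 6.1166 eV

Therefore:
φ = 6.1166 - 1.247 = 4.87 eV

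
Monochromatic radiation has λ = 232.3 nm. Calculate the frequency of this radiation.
1.2905e+15 Hz

Using the wave equation: c = fλ

Solving for frequency:
f = c/λ = (3×10⁸ m/s) / (232.3×10⁻⁹ m)
f = 1.2905e+15 Hz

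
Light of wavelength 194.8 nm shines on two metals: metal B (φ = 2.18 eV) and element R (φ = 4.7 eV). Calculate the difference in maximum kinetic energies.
2.5200 eV

Using KE_max = hc/λ - φ for each metal:

Photon energy: E = hc/λ = 6.3647 eV

For metal B (φ₁ = 2.18 eV):
KE₁ = E - φ₁ = 6.3647 - 2.18 = 4.1847 eV

For element R (φ₂ = 4.7 eV):
KE₂ = E - φ₂ = 6.3647 - 4.7 = 1.6647 eV

Difference:
ΔKE = KE₁ - KE₂ = 4.1847 - 1.6647 = 2.5200 eV

Note: The difference equals the difference in work functions: 4.7 - 2.18 = 2.52 eV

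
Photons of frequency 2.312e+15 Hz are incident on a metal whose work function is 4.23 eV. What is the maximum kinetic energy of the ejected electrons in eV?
5.3317 eV

Using Einstein's photoelectric equation: KE_max = hf - φ

First, calculate the photon energy:
E_photon = hf = (6.626×10⁻³⁴ J·s)(2.312e+15 Hz)
E_photon = 9.5617 eV

Then, the maximum kinetic energy:
KE_max = E_photon - φ = 9.5617 eV - 4.23 eV = 5.3317 eV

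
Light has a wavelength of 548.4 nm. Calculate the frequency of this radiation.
5.4667e+14 Hz

Using the wave equation: c = fλ

Solving for frequency:
f = c/λ = (3×10⁸ m/s) / (548.4×10⁻⁹ m)
f = 5.4667e+14 Hz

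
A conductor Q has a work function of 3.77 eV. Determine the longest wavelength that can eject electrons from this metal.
328.87 nm

The threshold wavelength is when the photon energy equals the work function:
hc/λ₀ = φ

Solving for λ₀:
λ₀ = hc/φ = (6.626×10⁻³⁴ J·s)(3×10⁸ m/s) / (3.77 eV × 1.602×10⁻¹⁹ J/eV)
λ₀ = 328.87 nm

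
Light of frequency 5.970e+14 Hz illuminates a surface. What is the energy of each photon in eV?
2.4690 eV

Using E = hf:

E = hf = (6.626×10⁻³⁴ J·s)(5.970e+14 Hz)
E = 2.4690 eV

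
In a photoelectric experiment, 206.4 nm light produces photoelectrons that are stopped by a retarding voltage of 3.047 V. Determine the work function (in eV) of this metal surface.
2.96 eV

The stopping potential gives the maximum kinetic energy: KE_max = eV_s = 3.047 eV

From Einstein's photoelectric equation: KE_max = hc/λ - φ
Rearranging: φ = hc/λ - KE_max

Calculate photon energy:
E_photon = hc/λ = (6.626×10⁻³⁴ J·s)(3×10⁸ m/s) / (206.4×10⁻⁹ m) = 6.0070 eV

Therefore:
φ = 6.0070 - 3.047 = 2.96 eV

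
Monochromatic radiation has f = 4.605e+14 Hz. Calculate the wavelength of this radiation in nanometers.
651.02 nm

Using the wave equation: c = fλ

Solving for wavelength:
λ = c/f = (3×10⁸ m/s) / (4.605e+14 Hz)
λ = 651.02 nm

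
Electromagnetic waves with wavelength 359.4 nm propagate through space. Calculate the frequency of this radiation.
8.3415e+14 Hz

Using the wave equation: c = fλ

Solving for frequency:
f = c/λ = (3×10⁸ m/s) / (359.4×10⁻⁹ m)
f = 8.3415e+14 Hz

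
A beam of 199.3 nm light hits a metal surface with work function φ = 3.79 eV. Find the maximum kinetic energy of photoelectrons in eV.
2.4310 eV

Using Einstein's photoelectric equation: KE_max = hf - φ = hc/λ - φ

First, calculate the photon energy:
E_photon = hc/λ = (6.626×10⁻³⁴ J·s)(3×10⁸ m/s) / (199.3×10⁻⁹ m)
E_photon = 6.2210 eV

Then, the maximum kinetic energy:
KE_max = E_photon - φ = 6.2210 eV - 3.79 eV = 2.4310 eV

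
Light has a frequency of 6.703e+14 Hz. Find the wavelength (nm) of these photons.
447.25 nm

Using the wave equation: c = fλ

Solving for wavelength:
λ = c/f = (3×10⁸ m/s) / (6.703e+14 Hz)
λ = 447.25 nm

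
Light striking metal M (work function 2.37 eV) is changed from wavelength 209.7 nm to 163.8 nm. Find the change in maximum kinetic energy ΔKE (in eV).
1.6568 eV

Using Einstein's equation: KE_max = hc/λ - φ

For λ₁ = 209.7 nm:
KE₁ = hc/λ₁ - φ = 5.9125 - 2.37 = 3.5425 eV

For λ₂ = 163.8 nm:
KE₂ = hc/λ₂ - φ = 7.5692 - 2.37 = 5.1992 eV

Change in KE:
ΔKE = KE₂ - KE₁ = 5.1992 - 3.5425 = 1.6568 eV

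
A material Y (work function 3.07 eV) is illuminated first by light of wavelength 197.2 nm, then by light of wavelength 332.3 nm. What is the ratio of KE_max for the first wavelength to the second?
4.8665

Using Einstein's equation: KE_max = hc/λ - φ

For λ₁ = 197.2 nm:
E₁ = hc/λ₁ = 6.2872 eV
KE₁ = E₁ - φ = 6.2872 - 3.07 = 3.2172 eV

For λ₂ = 332.3 nm:
E₂ = hc/λ₂ = 3.7311 eV
KE₂ = E₂ - φ = 3.7311 - 3.07 = 0.6611 eV

Ratio: KE₁/KE₂ = 3.2172/0.6611 = 4.8665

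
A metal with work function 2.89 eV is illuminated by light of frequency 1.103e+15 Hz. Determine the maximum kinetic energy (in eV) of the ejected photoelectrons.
1.6716 eV

Using Einstein's photoelectric equation: KE_max = hf - φ

First, calculate the photon energy:
E_photon = hf = (6.626×10⁻³⁴ J·s)(1.103e+15 Hz)
E_photon = 4.5616 eV

Then, the maximum kinetic energy:
KE_max = E_photon - φ = 4.5616 eV - 2.89 eV = 1.6716 eV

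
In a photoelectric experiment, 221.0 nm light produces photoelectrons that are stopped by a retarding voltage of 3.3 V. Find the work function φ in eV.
2.31 eV

The stopping potential gives the maximum kinetic energy: KE_max = eV_s = 3.3 eV

From Einstein's photoelectric equation: KE_max = hc/λ - φ
Rearranging: φ = hc/λ - KE_max

Calculate photon energy:
E_photon = hc/λ = (6.626×10⁻³⁴ J·s)(3×10⁸ m/s) / (221.0×10⁻⁹ m) = 5.6101 eV

Therefore:
φ = 5.6101 - 3.3 = 2.31 eV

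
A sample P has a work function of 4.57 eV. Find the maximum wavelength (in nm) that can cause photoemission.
271.30 nm

The threshold wavelength is when the photon energy equals the work function:
hc/λ₀ = φ

Solving for λ₀:
λ₀ = hc/φ = (6.626×10⁻³⁴ J·s)(3×10⁸ m/s) / (4.57 eV × 1.602×10⁻¹⁹ J/eV)
λ₀ = 271.30 nm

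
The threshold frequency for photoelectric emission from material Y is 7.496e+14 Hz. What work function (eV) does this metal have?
3.10 eV

At the threshold frequency, photon energy equals work function:
φ = hf₀

Calculating:
φ = (6.626×10⁻³⁴ J·s)(7.496e+14 Hz)
φ = 3.10 eV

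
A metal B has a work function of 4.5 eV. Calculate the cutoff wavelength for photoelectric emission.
275.52 nm

The threshold wavelength is when the photon energy equals the work function:
hc/λ₀ = φ

Solving for λ₀:
λ₀ = hc/φ = (6.626×10⁻³⁴ J·s)(3×10⁸ m/s) / (4.5 eV × 1.602×10⁻¹⁹ J/eV)
λ₀ = 275.52 nm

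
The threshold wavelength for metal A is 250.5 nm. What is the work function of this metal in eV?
4.95 eV

At the threshold wavelength, photon energy equals work function:
φ = hc/λ₀

Calculating:
φ = (6.626×10⁻³⁴ J·s)(3×10⁸ m/s) / (250.5×10⁻⁹ m)
φ = 4.95 eV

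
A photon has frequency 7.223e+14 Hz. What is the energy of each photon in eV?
2.9872 eV

Using E = hf:

E = hf = (6.626×10⁻³⁴ J·s)(7.223e+14 Hz)
E = 2.9872 eV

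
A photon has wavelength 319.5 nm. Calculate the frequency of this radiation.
9.3832e+14 Hz

Using the wave equation: c = fλ

Solving for frequency:
f = c/λ = (3×10⁸ m/s) / (319.5×10⁻⁹ m)
f = 9.3832e+14 Hz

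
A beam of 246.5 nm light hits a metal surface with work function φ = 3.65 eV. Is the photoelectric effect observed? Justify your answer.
Yes

For photoemission, the photon energy must exceed the work function.

Photon energy: E = hc/λ = 5.0298 eV
Work function: φ = 3.65 eV

Since E_photon (5.0298 eV) > φ (3.65 eV), photoemission WILL occur.
The threshold wavelength is λ₀ = hc/φ = 339.7 nm.
Since 246.5 nm < 339.7 nm, the light has sufficient energy.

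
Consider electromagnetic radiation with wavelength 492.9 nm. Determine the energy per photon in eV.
2.5154 eV

Using E = hf = hc/λ:

E = hc/λ = (6.626×10⁻³⁴ J·s)(3×10⁸ m/s) / (492.9×10⁻⁹ m)
E = 2.5154 eV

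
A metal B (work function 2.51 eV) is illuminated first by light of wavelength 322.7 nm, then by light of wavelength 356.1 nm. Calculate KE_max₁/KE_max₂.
1.3709

Using Einstein's equation: KE_max = hc/λ - φ

For λ₁ = 322.7 nm:
E₁ = hc/λ₁ = 3.8421 eV
KE₁ = E₁ - φ = 3.8421 - 2.51 = 1.3321 eV

For λ₂ = 356.1 nm:
E₂ = hc/λ₂ = 3.4817 eV
KE₂ = E₂ - φ = 3.4817 - 2.51 = 0.9717 eV

Ratio: KE₁/KE₂ = 1.3321/0.9717 = 1.3709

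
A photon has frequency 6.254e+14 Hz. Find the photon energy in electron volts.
2.5864 eV

Using E = hf:

E = hf = (6.626×10⁻³⁴ J·s)(6.254e+14 Hz)
E = 2.5864 eV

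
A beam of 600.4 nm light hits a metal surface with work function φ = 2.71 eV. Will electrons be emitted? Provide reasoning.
No

For photoemission, the photon energy must exceed the work function.

Photon energy: E = hc/λ = 2.0650 eV
Work function: φ = 2.71 eV

Since E_photon (2.0650 eV) < φ (2.71 eV), photoemission will NOT occur.
The threshold wavelength is λ₀ = hc/φ = 457.5 nm.
Since 600.4 nm > 457.5 nm, the photons lack sufficient energy.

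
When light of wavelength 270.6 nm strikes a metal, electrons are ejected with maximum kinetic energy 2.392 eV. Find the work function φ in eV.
2.19 eV

From Einstein's photoelectric equation: KE_max = hf - φ = hc/λ - φ

Rearranging for φ:
φ = hc/λ - KE_max

Calculate photon energy:
E_photon = hc/λ = 4.5818 eV

Therefore:
φ = 4.5818 - 2.392 = 2.19 eV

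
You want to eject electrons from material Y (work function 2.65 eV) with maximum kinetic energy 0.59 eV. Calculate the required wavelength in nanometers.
382.67 nm

From Einstein's equation: KE_max = hc/λ - φ

Rearranging for λ:
hc/λ = KE_max + φ
λ = hc/(KE_max + φ)

Required photon energy:
E_photon = KE_max + φ = 0.59 + 2.65 = 3.24 eV

Required wavelength:
λ = hc/E_photon = (6.626×10⁻³⁴)(3×10⁸) / (3.24 × 1.602×10⁻¹⁹)
λ = 382.67 nm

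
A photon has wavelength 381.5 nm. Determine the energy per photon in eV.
3.2499 eV

Using E = hf = hc/λ:

E = hc/λ = (6.626×10⁻³⁴ J·s)(3×10⁸ m/s) / (381.5×10⁻⁹ m)
E = 3.2499 eV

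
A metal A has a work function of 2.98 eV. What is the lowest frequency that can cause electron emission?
7.2056e+14 Hz

The threshold frequency is when the photon energy equals the work function:
hf₀ = φ

Solving for f₀:
f₀ = φ/h = (2.98 eV × 1.602×10⁻¹⁹ J/eV) / (6.626×10⁻³⁴ J·s)
f₀ = 7.2056e+14 Hz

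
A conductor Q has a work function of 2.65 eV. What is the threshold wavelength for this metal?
467.86 nm

The threshold wavelength is when the photon energy equals the work function:
hc/λ₀ = φ

Solving for λ₀:
λ₀ = hc/φ = (6.626×10⁻³⁴ J·s)(3×10⁸ m/s) / (2.65 eV × 1.602×10⁻¹⁹ J/eV)
λ₀ = 467.86 nm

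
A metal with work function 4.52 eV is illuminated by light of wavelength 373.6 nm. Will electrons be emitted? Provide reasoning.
No

For photoemission, the photon energy must exceed the work function.

Photon energy: E = hc/λ = 3.3186 eV
Work function: φ = 4.52 eV

Since E_photon (3.3186 eV) < φ (4.52 eV), photoemission will NOT occur.
The threshold wavelength is λ₀ = hc/φ = 274.3 nm.
Since 373.6 nm > 274.3 nm, the photons lack sufficient energy.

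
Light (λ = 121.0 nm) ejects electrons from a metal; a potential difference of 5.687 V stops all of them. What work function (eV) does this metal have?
4.56 eV

The stopping potential gives the maximum kinetic energy: KE_max = eV_s = 5.687 eV

From Einstein's photoelectric equation: KE_max = hc/λ - φ
Rearranging: φ = hc/λ - KE_max

Calculate photon energy:
E_photon = hc/λ = (6.626×10⁻³⁴ J·s)(3×10⁸ m/s) / (121.0×10⁻⁹ m) = 10.2466 eV

Therefore:
φ = 10.2466 - 5.687 = 4.56 eV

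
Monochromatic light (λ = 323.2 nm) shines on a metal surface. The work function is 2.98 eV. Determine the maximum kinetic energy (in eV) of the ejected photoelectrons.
0.8561 eV

Using Einstein's photoelectric equation: KE_max = hf - φ = hc/λ - φ

First, calculate the photon energy:
E_photon = hc/λ = (6.626×10⁻³⁴ J·s)(3×10⁸ m/s) / (323.2×10⁻⁹ m)
E_photon = 3.8361 eV

Then, the maximum kinetic energy:
KE_max = E_photon - φ = 3.8361 eV - 2.98 eV = 0.8561 eV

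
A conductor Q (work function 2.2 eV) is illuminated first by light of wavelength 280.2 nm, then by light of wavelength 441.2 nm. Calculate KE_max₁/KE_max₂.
3.6463

Using Einstein's equation: KE_max = hc/λ - φ

For λ₁ = 280.2 nm:
E₁ = hc/λ₁ = 4.4248 eV
KE₁ = E₁ - φ = 4.4248 - 2.2 = 2.2248 eV

For λ₂ = 441.2 nm:
E₂ = hc/λ₂ = 2.8102 eV
KE₂ = E₂ - φ = 2.8102 - 2.2 = 0.6102 eV

Ratio: KE₁/KE₂ = 2.2248/0.6102 = 3.6463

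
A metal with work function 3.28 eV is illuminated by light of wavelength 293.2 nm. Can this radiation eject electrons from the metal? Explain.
Yes

For photoemission, the photon energy must exceed the work function.

Photon energy: E = hc/λ = 4.2287 eV
Work function: φ = 3.28 eV

Since E_photon (4.2287 eV) > φ (3.28 eV), photoemission WILL occur.
The threshold wavelength is λ₀ = hc/φ = 378.0 nm.
Since 293.2 nm < 378.0 nm, the light has sufficient energy.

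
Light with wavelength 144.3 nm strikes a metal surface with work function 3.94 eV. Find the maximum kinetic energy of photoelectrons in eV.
4.6521 eV

Using Einstein's photoelectric equation: KE_max = hf - φ = hc/λ - φ

First, calculate the photon energy:
E_photon = hc/λ = (6.626×10⁻³⁴ J·s)(3×10⁸ m/s) / (144.3×10⁻⁹ m)
E_photon = 8.5921 eV

Then, the maximum kinetic energy:
KE_max = E_photon - φ = 8.5921 eV - 3.94 eV = 4.6521 eV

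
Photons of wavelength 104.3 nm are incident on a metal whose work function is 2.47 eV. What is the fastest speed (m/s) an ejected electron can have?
1.8201e+06 m/s

First, find the maximum kinetic energy:
E_photon = hc/λ = 11.8873 eV
KE_max = E_photon - φ = 11.8873 - 2.47 = 9.4173 eV

Convert to Joules: KE_max = 9.4173 × 1.602×10⁻¹⁹ J = 1.5088e-18 J

Then use KE = ½mv² to find velocity:
v = √(2·KE/m) = √(2 × 1.5088e-18 J / 9.109e-31 kg)
v = 1.8201e+06 m/s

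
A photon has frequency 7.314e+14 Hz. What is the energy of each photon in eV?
3.0248 eV

Using E = hf:

E = hf = (6.626×10⁻³⁴ J·s)(7.314e+14 Hz)
E = 3.0248 eV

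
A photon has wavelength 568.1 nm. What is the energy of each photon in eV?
2.1824 eV

Using E = hf = hc/λ:

E = hc/λ = (6.626×10⁻³⁴ J·s)(3×10⁸ m/s) / (568.1×10⁻⁹ m)
E = 2.1824 eV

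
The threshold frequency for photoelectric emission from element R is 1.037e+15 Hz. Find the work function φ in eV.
4.29 eV

At the threshold frequency, photon energy equals work function:
φ = hf₀

Calculating:
φ = (6.626×10⁻³⁴ J·s)(1.037e+15 Hz)
φ = 4.29 eV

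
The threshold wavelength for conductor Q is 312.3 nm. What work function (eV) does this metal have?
3.97 eV

At the threshold wavelength, photon energy equals work function:
φ = hc/λ₀

Calculating:
φ = (6.626×10⁻³⁴ J·s)(3×10⁸ m/s) / (312.3×10⁻⁹ m)
φ = 3.97 eV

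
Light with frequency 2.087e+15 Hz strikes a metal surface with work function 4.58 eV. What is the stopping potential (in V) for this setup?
4.0511 V

The stopping potential V_s satisfies: eV_s = KE_max

First, find KE_max using Einstein's equation:
E_photon = hf = (6.626×10⁻³⁴ J·s)(2.087e+15 Hz) = 8.6311 eV
KE_max = E_photon - φ = 8.6311 - 4.58 = 4.0511 eV

Since eV_s = KE_max:
V_s = KE_max/e = 4.0511 V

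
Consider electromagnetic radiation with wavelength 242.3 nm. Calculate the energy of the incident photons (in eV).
5.1170 eV

Using E = hf = hc/λ:

E = hc/λ = (6.626×10⁻³⁴ J·s)(3×10⁸ m/s) / (242.3×10⁻⁹ m)
E = 5.1170 eV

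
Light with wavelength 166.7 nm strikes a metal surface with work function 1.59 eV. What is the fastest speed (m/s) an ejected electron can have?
1.4342e+06 m/s

First, find the maximum kinetic energy:
E_photon = hc/λ = 7.4376 eV
KE_max = E_photon - φ = 7.4376 - 1.59 = 5.8476 eV

Convert to Joules: KE_max = 5.8476 × 1.602×10⁻¹⁹ J = 9.3688e-19 J

Then use KE = ½mv² to find velocity:
v = √(2·KE/m) = √(2 × 9.3688e-19 J / 9.109e-31 kg)
v = 1.4342e+06 m/s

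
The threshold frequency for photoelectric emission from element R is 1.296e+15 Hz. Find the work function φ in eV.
5.36 eV

At the threshold frequency, photon energy equals work function:
φ = hf₀

Calculating:
φ = (6.626×10⁻³⁴ J·s)(1.296e+15 Hz)
φ = 5.36 eV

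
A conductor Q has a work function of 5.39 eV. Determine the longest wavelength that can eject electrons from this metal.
230.03 nm

The threshold wavelength is when the photon energy equals the work function:
hc/λ₀ = φ

Solving for λ₀:
λ₀ = hc/φ = (6.626×10⁻³⁴ J·s)(3×10⁸ m/s) / (5.39 eV × 1.602×10⁻¹⁹ J/eV)
λ₀ = 230.03 nm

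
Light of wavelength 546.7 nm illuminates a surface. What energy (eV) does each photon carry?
2.2679 eV

Using E = hf = hc/λ:

E = hc/λ = (6.626×10⁻³⁴ J·s)(3×10⁸ m/s) / (546.7×10⁻⁹ m)
E = 2.2679 eV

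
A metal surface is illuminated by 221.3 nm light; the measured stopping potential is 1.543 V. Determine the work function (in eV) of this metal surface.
4.06 eV

The stopping potential gives the maximum kinetic energy: KE_max = eV_s = 1.543 eV

From Einstein's photoelectric equation: KE_max = hc/λ - φ
Rearranging: φ = hc/λ - KE_max

Calculate photon energy:
E_photon = hc/λ = (6.626×10⁻³⁴ J·s)(3×10⁸ m/s) / (221.3×10⁻⁹ m) = 5.6025 eV

Therefore:
φ = 5.6025 - 1.543 = 4.06 eV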